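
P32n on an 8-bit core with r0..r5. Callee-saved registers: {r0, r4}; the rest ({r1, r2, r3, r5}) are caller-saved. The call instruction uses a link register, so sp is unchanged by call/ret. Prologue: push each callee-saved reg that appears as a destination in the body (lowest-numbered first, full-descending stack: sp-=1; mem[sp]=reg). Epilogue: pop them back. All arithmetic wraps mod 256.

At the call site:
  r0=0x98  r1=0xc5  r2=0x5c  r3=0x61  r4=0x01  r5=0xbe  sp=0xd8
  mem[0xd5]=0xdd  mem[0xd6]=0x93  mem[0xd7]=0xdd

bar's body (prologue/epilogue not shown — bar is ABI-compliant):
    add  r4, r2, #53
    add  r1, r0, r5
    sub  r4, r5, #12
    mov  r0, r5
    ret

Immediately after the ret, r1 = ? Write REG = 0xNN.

prologue: push r0 -> mem[0xd7]=0x98, sp=0xd7
prologue: push r4 -> mem[0xd6]=0x01, sp=0xd6
body[0] add  r4, r2, #53 -> r4=0x91
body[1] add  r1, r0, r5 -> r1=0x56
body[2] sub  r4, r5, #12 -> r4=0xb2
body[3] mov  r0, r5 -> r0=0xbe
epilogue: pop r4=0x01, sp=0xd7
epilogue: pop r0=0x98, sp=0xd8
r1 is caller-saved -> body value

REG = 0x56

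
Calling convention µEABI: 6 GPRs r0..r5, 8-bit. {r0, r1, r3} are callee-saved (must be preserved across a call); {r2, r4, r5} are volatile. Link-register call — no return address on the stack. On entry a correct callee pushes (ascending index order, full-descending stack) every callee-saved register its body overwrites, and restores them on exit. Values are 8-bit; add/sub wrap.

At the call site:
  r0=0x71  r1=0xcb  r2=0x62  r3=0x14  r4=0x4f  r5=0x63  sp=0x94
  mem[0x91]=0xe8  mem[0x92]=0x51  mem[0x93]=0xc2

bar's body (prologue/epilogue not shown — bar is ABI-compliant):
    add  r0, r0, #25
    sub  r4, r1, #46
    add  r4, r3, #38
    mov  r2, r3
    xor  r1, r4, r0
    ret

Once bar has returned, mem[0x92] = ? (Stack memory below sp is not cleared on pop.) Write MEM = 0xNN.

prologue: push r0 -> mem[0x93]=0x71, sp=0x93
prologue: push r1 -> mem[0x92]=0xcb, sp=0x92
body[0] add  r0, r0, #25 -> r0=0x8a
body[1] sub  r4, r1, #46 -> r4=0x9d
body[2] add  r4, r3, #38 -> r4=0x3a
body[3] mov  r2, r3 -> r2=0x14
body[4] xor  r1, r4, r0 -> r1=0xb0
epilogue: pop r1=0xcb, sp=0x93
epilogue: pop r0=0x71, sp=0x94
prologue pushed ['r0', 'r1'] at ['0x93', '0x92']

MEM = 0xcb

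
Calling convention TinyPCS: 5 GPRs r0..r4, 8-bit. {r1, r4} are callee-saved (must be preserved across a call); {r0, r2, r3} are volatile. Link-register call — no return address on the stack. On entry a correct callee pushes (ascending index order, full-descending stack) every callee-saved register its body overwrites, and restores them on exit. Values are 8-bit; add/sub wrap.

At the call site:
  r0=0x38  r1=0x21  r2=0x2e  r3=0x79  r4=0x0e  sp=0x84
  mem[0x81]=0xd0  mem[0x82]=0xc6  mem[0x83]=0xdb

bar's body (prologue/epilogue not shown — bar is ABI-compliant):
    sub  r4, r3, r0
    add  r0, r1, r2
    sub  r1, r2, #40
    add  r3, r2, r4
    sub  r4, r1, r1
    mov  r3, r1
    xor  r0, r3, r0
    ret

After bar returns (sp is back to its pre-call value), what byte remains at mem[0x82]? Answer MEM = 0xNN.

prologue: push r1 -> mem[0x83]=0x21, sp=0x83
prologue: push r4 -> mem[0x82]=0x0e, sp=0x82
body[0] sub  r4, r3, r0 -> r4=0x41
body[1] add  r0, r1, r2 -> r0=0x4f
body[2] sub  r1, r2, #40 -> r1=0x06
body[3] add  r3, r2, r4 -> r3=0x6f
body[4] sub  r4, r1, r1 -> r4=0x00
body[5] mov  r3, r1 -> r3=0x06
body[6] xor  r0, r3, r0 -> r0=0x49
epilogue: pop r4=0x0e, sp=0x83
epilogue: pop r1=0x21, sp=0x84
prologue pushed ['r1', 'r4'] at ['0x83', '0x82']

MEM = 0x0e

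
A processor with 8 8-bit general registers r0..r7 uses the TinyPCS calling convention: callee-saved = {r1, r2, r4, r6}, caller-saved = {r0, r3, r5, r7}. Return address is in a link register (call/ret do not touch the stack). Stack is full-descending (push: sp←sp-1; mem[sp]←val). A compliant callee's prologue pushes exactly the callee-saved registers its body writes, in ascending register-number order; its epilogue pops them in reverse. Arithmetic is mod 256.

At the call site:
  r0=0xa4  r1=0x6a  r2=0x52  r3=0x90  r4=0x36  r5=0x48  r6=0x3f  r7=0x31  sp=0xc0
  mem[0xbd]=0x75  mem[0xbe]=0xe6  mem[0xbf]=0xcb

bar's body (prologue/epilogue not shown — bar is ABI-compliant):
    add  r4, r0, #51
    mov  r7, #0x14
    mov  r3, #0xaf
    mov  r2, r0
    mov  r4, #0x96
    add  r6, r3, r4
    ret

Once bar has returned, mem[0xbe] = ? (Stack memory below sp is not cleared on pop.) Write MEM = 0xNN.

prologue: push r2 → mem[0xbf]=0x52, sp=0xbf
prologue: push r4 → mem[0xbe]=0x36, sp=0xbe
prologue: push r6 → mem[0xbd]=0x3f, sp=0xbd
body[0] add  r4, r0, #51 → r4=0xd7
body[1] mov  r7, #0x14 → r7=0x14
body[2] mov  r3, #0xaf → r3=0xaf
body[3] mov  r2, r0 → r2=0xa4
body[4] mov  r4, #0x96 → r4=0x96
body[5] add  r6, r3, r4 → r6=0x45
epilogue: pop r6=0x3f, sp=0xbe
epilogue: pop r4=0x36, sp=0xbf
epilogue: pop r2=0x52, sp=0xc0
prologue pushed ['r2', 'r4', 'r6'] at ['0xbf', '0xbe', '0xbd']

MEM = 0x36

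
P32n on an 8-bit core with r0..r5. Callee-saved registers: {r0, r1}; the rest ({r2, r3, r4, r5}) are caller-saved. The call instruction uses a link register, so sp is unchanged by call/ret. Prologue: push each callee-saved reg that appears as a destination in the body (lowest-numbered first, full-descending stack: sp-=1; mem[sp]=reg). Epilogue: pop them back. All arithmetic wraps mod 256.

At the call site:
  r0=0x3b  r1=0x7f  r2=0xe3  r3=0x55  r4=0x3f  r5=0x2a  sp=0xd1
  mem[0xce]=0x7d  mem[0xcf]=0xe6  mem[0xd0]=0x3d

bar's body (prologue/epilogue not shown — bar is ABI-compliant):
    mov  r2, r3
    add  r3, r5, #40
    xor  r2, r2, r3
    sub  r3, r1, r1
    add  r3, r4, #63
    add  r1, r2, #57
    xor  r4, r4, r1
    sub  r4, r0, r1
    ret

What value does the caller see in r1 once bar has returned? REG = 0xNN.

prologue: push r1 → mem[0xd0]=0x7f, sp=0xd0
body[0] mov  r2, r3 → r2=0x55
body[1] add  r3, r5, #40 → r3=0x52
body[2] xor  r2, r2, r3 → r2=0x07
body[3] sub  r3, r1, r1 → r3=0x00
body[4] add  r3, r4, #63 → r3=0x7e
body[5] add  r1, r2, #57 → r1=0x40
body[6] xor  r4, r4, r1 → r4=0x7f
body[7] sub  r4, r0, r1 → r4=0xfb
epilogue: pop r1=0x7f, sp=0xd1
r1 is callee-saved → restored

REG = 0x7f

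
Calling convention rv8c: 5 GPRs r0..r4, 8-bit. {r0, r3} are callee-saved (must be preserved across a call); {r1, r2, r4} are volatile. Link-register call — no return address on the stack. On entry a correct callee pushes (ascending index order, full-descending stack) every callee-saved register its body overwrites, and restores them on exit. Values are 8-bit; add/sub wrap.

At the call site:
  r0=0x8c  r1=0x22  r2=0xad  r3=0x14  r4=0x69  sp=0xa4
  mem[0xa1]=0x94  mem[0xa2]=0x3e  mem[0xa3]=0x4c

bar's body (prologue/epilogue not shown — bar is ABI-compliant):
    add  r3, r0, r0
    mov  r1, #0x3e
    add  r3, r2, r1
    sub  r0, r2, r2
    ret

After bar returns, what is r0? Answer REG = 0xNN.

prologue: push r0 → mem[0xa3]=0x8c, sp=0xa3
prologue: push r3 → mem[0xa2]=0x14, sp=0xa2
body[0] add  r3, r0, r0 → r3=0x18
body[1] mov  r1, #0x3e → r1=0x3e
body[2] add  r3, r2, r1 → r3=0xeb
body[3] sub  r0, r2, r2 → r0=0x00
epilogue: pop r3=0x14, sp=0xa3
epilogue: pop r0=0x8c, sp=0xa4
r0 is callee-saved → restored

REG = 0x8c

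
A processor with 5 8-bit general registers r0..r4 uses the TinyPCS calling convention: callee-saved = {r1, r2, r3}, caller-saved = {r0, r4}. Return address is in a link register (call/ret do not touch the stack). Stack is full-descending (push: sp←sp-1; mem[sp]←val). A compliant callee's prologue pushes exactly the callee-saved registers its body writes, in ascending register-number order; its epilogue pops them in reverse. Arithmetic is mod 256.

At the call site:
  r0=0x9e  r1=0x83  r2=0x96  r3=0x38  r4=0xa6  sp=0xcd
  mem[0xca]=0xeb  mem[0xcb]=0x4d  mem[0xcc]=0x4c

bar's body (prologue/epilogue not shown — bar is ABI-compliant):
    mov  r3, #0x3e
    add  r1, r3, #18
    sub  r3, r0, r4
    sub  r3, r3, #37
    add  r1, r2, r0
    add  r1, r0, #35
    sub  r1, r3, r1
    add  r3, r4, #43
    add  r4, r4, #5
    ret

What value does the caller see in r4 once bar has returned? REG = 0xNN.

prologue: push r1 -> mem[0xcc]=0x83, sp=0xcc
prologue: push r3 -> mem[0xcb]=0x38, sp=0xcb
body[0] mov  r3, #0x3e -> r3=0x3e
body[1] add  r1, r3, #18 -> r1=0x50
body[2] sub  r3, r0, r4 -> r3=0xf8
body[3] sub  r3, r3, #37 -> r3=0xd3
body[4] add  r1, r2, r0 -> r1=0x34
body[5] add  r1, r0, #35 -> r1=0xc1
body[6] sub  r1, r3, r1 -> r1=0x12
body[7] add  r3, r4, #43 -> r3=0xd1
body[8] add  r4, r4, #5 -> r4=0xab
epilogue: pop r3=0x38, sp=0xcc
epilogue: pop r1=0x83, sp=0xcd
r4 is caller-saved -> body value

REG = 0xab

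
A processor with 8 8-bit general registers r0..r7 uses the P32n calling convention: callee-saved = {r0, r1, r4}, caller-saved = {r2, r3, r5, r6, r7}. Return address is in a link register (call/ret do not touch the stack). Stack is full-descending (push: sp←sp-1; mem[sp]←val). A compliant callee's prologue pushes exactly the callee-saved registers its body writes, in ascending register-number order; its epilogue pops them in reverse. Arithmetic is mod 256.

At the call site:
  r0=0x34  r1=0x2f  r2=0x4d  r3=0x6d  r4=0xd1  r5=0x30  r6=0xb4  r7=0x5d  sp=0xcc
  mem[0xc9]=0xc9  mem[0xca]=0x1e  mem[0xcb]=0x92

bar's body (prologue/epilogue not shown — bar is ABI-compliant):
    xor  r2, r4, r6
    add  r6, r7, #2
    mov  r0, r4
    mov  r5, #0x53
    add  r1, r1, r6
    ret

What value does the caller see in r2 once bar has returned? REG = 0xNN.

prologue: push r0 -> mem[0xcb]=0x34, sp=0xcb
prologue: push r1 -> mem[0xca]=0x2f, sp=0xca
body[0] xor  r2, r4, r6 -> r2=0x65
body[1] add  r6, r7, #2 -> r6=0x5f
body[2] mov  r0, r4 -> r0=0xd1
body[3] mov  r5, #0x53 -> r5=0x53
body[4] add  r1, r1, r6 -> r1=0x8e
epilogue: pop r1=0x2f, sp=0xcb
epilogue: pop r0=0x34, sp=0xcc
r2 is caller-saved -> body value

REG = 0x65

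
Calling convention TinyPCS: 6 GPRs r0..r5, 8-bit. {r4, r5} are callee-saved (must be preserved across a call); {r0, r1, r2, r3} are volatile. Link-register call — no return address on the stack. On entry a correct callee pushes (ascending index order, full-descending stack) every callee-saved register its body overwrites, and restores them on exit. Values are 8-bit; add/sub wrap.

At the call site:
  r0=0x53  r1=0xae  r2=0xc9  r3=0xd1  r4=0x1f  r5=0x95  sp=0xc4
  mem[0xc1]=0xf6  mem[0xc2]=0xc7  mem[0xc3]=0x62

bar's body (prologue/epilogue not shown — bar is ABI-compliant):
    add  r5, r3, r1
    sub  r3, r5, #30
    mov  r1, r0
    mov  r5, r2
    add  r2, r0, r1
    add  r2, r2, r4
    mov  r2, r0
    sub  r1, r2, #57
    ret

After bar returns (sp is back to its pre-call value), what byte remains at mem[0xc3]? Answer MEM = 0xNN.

MEM = 0x95

prologue: push r5 → mem[0xc3]=0x95, sp=0xc3
body[0] add  r5, r3, r1 → r5=0x7f
body[1] sub  r3, r5, #30 → r3=0x61
body[2] mov  r1, r0 → r1=0x53
body[3] mov  r5, r2 → r5=0xc9
body[4] add  r2, r0, r1 → r2=0xa6
body[5] add  r2, r2, r4 → r2=0xc5
body[6] mov  r2, r0 → r2=0x53
body[7] sub  r1, r2, #57 → r1=0x1a
epilogue: pop r5=0x95, sp=0xc4
prologue pushed ['r5'] at ['0xc3']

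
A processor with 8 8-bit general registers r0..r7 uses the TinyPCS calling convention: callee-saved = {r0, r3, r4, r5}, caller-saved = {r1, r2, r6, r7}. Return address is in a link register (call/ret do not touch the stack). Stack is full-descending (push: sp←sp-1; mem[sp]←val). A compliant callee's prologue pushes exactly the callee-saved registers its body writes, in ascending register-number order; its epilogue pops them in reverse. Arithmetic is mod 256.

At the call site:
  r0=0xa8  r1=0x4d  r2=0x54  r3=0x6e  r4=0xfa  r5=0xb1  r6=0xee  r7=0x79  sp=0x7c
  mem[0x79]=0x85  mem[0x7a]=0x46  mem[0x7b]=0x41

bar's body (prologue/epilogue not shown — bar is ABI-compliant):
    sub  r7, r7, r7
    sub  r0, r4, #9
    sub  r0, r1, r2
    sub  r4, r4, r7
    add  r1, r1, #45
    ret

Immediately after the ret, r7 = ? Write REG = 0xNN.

prologue: push r0 → mem[0x7b]=0xa8, sp=0x7b
prologue: push r4 → mem[0x7a]=0xfa, sp=0x7a
body[0] sub  r7, r7, r7 → r7=0x00
body[1] sub  r0, r4, #9 → r0=0xf1
body[2] sub  r0, r1, r2 → r0=0xf9
body[3] sub  r4, r4, r7 → r4=0xfa
body[4] add  r1, r1, #45 → r1=0x7a
epilogue: pop r4=0xfa, sp=0x7b
epilogue: pop r0=0xa8, sp=0x7c
r7 is caller-saved → body value

REG = 0x00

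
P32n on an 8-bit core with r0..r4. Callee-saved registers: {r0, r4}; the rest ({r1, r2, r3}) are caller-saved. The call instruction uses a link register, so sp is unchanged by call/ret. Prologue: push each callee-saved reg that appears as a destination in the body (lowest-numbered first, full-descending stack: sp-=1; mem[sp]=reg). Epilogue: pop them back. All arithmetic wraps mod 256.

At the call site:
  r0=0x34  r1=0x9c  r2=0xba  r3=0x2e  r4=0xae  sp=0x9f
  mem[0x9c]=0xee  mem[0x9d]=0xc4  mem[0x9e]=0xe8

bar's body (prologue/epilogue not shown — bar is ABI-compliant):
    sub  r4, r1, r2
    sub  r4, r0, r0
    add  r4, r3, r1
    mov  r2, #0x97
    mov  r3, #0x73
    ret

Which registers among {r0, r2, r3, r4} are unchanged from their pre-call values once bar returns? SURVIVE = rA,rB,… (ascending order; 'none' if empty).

SURVIVE = r0,r4

prologue: push r4 → mem[0x9e]=0xae, sp=0x9e
body[0] sub  r4, r1, r2 → r4=0xe2
body[1] sub  r4, r0, r0 → r4=0x00
body[2] add  r4, r3, r1 → r4=0xca
body[3] mov  r2, #0x97 → r2=0x97
body[4] mov  r3, #0x73 → r3=0x73
epilogue: pop r4=0xae, sp=0x9f
r0: callee-saved, written=False
r2: caller-saved, written=True
r3: caller-saved, written=True
r4: callee-saved, written=True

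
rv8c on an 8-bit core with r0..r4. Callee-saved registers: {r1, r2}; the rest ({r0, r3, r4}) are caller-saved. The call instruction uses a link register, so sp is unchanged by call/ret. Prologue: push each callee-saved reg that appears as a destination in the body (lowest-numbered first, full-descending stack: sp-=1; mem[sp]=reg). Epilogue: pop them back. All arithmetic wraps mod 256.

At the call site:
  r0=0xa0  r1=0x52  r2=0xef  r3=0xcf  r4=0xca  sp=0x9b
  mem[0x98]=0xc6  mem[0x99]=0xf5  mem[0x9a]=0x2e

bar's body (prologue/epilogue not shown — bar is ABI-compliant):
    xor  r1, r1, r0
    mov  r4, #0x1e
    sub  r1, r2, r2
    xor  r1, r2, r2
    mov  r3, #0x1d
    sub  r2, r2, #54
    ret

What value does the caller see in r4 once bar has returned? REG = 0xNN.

REG = 0x1e

prologue: push r1 → mem[0x9a]=0x52, sp=0x9a
prologue: push r2 → mem[0x99]=0xef, sp=0x99
body[0] xor  r1, r1, r0 → r1=0xf2
body[1] mov  r4, #0x1e → r4=0x1e
body[2] sub  r1, r2, r2 → r1=0x00
body[3] xor  r1, r2, r2 → r1=0x00
body[4] mov  r3, #0x1d → r3=0x1d
body[5] sub  r2, r2, #54 → r2=0xb9
epilogue: pop r2=0xef, sp=0x9a
epilogue: pop r1=0x52, sp=0x9b
r4 is caller-saved → body value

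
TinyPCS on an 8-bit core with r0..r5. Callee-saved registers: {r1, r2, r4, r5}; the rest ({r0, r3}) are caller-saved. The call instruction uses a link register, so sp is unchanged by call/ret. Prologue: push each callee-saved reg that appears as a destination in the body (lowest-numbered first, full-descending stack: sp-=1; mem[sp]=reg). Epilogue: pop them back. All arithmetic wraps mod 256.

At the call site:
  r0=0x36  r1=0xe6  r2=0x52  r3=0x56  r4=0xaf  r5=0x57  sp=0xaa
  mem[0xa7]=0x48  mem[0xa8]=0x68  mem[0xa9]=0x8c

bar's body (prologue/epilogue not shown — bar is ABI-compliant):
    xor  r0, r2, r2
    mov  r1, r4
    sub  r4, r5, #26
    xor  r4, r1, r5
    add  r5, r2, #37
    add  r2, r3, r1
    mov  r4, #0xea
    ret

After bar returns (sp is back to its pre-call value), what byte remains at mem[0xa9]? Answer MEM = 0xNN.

MEM = 0xe6

prologue: push r1 -> mem[0xa9]=0xe6, sp=0xa9
prologue: push r2 -> mem[0xa8]=0x52, sp=0xa8
prologue: push r4 -> mem[0xa7]=0xaf, sp=0xa7
prologue: push r5 -> mem[0xa6]=0x57, sp=0xa6
body[0] xor  r0, r2, r2 -> r0=0x00
body[1] mov  r1, r4 -> r1=0xaf
body[2] sub  r4, r5, #26 -> r4=0x3d
body[3] xor  r4, r1, r5 -> r4=0xf8
body[4] add  r5, r2, #37 -> r5=0x77
body[5] add  r2, r3, r1 -> r2=0x05
body[6] mov  r4, #0xea -> r4=0xea
epilogue: pop r5=0x57, sp=0xa7
epilogue: pop r4=0xaf, sp=0xa8
epilogue: pop r2=0x52, sp=0xa9
epilogue: pop r1=0xe6, sp=0xaa
prologue pushed ['r1', 'r2', 'r4', 'r5'] at ['0xa9', '0xa8', '0xa7', '0xa6']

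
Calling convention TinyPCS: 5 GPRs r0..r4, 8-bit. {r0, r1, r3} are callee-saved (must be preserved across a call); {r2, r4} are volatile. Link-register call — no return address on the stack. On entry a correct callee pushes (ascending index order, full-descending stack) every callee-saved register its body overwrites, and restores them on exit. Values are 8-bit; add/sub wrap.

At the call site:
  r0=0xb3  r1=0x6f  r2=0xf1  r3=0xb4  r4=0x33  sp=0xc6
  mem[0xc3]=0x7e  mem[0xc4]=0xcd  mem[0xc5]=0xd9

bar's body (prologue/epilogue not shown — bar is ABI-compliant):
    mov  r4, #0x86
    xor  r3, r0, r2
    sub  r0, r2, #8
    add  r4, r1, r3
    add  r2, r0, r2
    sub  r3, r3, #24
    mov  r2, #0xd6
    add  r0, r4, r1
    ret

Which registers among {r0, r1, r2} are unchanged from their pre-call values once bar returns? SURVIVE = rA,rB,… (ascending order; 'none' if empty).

SURVIVE = r0,r1

prologue: push r0 → mem[0xc5]=0xb3, sp=0xc5
prologue: push r3 → mem[0xc4]=0xb4, sp=0xc4
body[0] mov  r4, #0x86 → r4=0x86
body[1] xor  r3, r0, r2 → r3=0x42
body[2] sub  r0, r2, #8 → r0=0xe9
body[3] add  r4, r1, r3 → r4=0xb1
body[4] add  r2, r0, r2 → r2=0xda
body[5] sub  r3, r3, #24 → r3=0x2a
body[6] mov  r2, #0xd6 → r2=0xd6
body[7] add  r0, r4, r1 → r0=0x20
epilogue: pop r3=0xb4, sp=0xc5
epilogue: pop r0=0xb3, sp=0xc6
r0: callee-saved, written=True
r1: callee-saved, written=False
r2: caller-saved, written=True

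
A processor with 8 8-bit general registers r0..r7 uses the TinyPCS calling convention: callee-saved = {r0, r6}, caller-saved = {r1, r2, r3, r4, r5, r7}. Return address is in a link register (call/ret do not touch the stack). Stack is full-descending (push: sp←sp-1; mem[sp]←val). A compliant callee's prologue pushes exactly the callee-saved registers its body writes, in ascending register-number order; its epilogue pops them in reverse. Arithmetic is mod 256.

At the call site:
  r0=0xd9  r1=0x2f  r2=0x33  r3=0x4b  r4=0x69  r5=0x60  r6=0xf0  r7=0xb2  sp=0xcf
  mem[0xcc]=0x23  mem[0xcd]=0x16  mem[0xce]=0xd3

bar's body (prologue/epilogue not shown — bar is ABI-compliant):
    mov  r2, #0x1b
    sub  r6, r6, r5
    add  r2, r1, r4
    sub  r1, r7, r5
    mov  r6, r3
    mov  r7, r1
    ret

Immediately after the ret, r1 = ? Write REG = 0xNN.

REG = 0x52

prologue: push r6 → mem[0xce]=0xf0, sp=0xce
body[0] mov  r2, #0x1b → r2=0x1b
body[1] sub  r6, r6, r5 → r6=0x90
body[2] add  r2, r1, r4 → r2=0x98
body[3] sub  r1, r7, r5 → r1=0x52
body[4] mov  r6, r3 → r6=0x4b
body[5] mov  r7, r1 → r7=0x52
epilogue: pop r6=0xf0, sp=0xcf
r1 is caller-saved → body value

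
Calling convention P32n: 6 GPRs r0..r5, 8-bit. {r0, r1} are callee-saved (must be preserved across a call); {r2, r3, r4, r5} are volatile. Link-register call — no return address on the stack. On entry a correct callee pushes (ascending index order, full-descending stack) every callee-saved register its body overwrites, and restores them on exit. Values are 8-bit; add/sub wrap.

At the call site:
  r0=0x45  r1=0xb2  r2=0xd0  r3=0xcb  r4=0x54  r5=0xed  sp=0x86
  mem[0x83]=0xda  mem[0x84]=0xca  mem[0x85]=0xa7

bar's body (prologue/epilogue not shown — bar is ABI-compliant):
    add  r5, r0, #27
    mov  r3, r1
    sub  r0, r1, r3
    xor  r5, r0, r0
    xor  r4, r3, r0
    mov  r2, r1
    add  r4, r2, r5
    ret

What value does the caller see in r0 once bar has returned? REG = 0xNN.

prologue: push r0 → mem[0x85]=0x45, sp=0x85
body[0] add  r5, r0, #27 → r5=0x60
body[1] mov  r3, r1 → r3=0xb2
body[2] sub  r0, r1, r3 → r0=0x00
body[3] xor  r5, r0, r0 → r5=0x00
body[4] xor  r4, r3, r0 → r4=0xb2
body[5] mov  r2, r1 → r2=0xb2
body[6] add  r4, r2, r5 → r4=0xb2
epilogue: pop r0=0x45, sp=0x86
r0 is callee-saved → restored

REG = 0x45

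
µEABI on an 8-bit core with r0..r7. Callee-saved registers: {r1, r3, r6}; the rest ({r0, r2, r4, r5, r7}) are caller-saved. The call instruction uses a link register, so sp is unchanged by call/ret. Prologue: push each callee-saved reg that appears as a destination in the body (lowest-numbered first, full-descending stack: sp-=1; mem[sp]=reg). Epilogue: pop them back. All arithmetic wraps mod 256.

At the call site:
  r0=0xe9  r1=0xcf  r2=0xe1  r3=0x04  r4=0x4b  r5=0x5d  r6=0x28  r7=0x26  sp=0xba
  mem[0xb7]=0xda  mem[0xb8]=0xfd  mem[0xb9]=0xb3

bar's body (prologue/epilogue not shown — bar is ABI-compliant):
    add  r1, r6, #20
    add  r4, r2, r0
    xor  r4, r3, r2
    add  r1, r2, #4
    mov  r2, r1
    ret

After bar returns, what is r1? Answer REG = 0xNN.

prologue: push r1 → mem[0xb9]=0xcf, sp=0xb9
body[0] add  r1, r6, #20 → r1=0x3c
body[1] add  r4, r2, r0 → r4=0xca
body[2] xor  r4, r3, r2 → r4=0xe5
body[3] add  r1, r2, #4 → r1=0xe5
body[4] mov  r2, r1 → r2=0xe5
epilogue: pop r1=0xcf, sp=0xba
r1 is callee-saved → restored

REG = 0xcf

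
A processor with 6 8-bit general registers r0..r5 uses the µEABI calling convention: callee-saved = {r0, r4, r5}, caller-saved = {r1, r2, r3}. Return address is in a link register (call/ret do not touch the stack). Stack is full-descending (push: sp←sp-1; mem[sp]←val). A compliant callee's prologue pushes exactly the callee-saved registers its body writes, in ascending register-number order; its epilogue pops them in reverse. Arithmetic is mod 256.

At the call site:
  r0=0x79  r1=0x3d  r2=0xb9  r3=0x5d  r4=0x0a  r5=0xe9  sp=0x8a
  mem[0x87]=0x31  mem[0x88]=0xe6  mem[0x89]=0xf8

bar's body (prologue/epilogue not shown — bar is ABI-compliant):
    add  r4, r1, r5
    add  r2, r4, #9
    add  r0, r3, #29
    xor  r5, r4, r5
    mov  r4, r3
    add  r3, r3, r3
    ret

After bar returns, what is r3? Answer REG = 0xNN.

REG = 0xba

prologue: push r0 -> mem[0x89]=0x79, sp=0x89
prologue: push r4 -> mem[0x88]=0x0a, sp=0x88
prologue: push r5 -> mem[0x87]=0xe9, sp=0x87
body[0] add  r4, r1, r5 -> r4=0x26
body[1] add  r2, r4, #9 -> r2=0x2f
body[2] add  r0, r3, #29 -> r0=0x7a
body[3] xor  r5, r4, r5 -> r5=0xcf
body[4] mov  r4, r3 -> r4=0x5d
body[5] add  r3, r3, r3 -> r3=0xba
epilogue: pop r5=0xe9, sp=0x88
epilogue: pop r4=0x0a, sp=0x89
epilogue: pop r0=0x79, sp=0x8a
r3 is caller-saved -> body value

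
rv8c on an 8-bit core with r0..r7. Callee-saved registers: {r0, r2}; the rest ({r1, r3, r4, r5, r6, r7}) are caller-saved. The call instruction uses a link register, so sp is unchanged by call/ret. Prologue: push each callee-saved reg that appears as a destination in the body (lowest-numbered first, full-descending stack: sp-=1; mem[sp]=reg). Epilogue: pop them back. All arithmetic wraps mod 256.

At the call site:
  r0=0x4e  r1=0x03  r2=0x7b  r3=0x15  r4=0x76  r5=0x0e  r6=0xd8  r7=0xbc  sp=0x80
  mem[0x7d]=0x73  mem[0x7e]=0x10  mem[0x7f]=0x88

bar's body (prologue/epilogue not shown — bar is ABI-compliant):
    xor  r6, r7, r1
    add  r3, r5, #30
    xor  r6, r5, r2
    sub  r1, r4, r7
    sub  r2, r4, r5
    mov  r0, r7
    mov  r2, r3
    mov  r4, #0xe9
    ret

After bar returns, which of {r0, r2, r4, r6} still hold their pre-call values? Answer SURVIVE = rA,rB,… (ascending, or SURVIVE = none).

prologue: push r0 → mem[0x7f]=0x4e, sp=0x7f
prologue: push r2 → mem[0x7e]=0x7b, sp=0x7e
body[0] xor  r6, r7, r1 → r6=0xbf
body[1] add  r3, r5, #30 → r3=0x2c
body[2] xor  r6, r5, r2 → r6=0x75
body[3] sub  r1, r4, r7 → r1=0xba
body[4] sub  r2, r4, r5 → r2=0x68
body[5] mov  r0, r7 → r0=0xbc
body[6] mov  r2, r3 → r2=0x2c
body[7] mov  r4, #0xe9 → r4=0xe9
epilogue: pop r2=0x7b, sp=0x7f
epilogue: pop r0=0x4e, sp=0x80
r0: callee-saved, written=True
r2: callee-saved, written=True
r4: caller-saved, written=True
r6: caller-saved, written=True

SURVIVE = r0,r2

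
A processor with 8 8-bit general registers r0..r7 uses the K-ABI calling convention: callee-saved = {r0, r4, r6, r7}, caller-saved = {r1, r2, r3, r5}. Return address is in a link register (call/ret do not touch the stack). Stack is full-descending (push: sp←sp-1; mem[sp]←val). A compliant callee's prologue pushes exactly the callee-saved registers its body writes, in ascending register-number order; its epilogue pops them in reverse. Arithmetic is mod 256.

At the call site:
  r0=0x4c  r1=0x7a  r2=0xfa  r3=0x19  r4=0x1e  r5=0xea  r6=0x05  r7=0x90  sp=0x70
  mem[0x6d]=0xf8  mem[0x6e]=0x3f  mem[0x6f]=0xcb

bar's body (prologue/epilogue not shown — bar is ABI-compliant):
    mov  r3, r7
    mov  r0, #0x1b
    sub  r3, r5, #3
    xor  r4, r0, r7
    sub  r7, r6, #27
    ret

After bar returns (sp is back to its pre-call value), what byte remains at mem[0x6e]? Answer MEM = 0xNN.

prologue: push r0 -> mem[0x6f]=0x4c, sp=0x6f
prologue: push r4 -> mem[0x6e]=0x1e, sp=0x6e
prologue: push r7 -> mem[0x6d]=0x90, sp=0x6d
body[0] mov  r3, r7 -> r3=0x90
body[1] mov  r0, #0x1b -> r0=0x1b
body[2] sub  r3, r5, #3 -> r3=0xe7
body[3] xor  r4, r0, r7 -> r4=0x8b
body[4] sub  r7, r6, #27 -> r7=0xea
epilogue: pop r7=0x90, sp=0x6e
epilogue: pop r4=0x1e, sp=0x6f
epilogue: pop r0=0x4c, sp=0x70
prologue pushed ['r0', 'r4', 'r7'] at ['0x6f', '0x6e', '0x6d']

MEM = 0x1e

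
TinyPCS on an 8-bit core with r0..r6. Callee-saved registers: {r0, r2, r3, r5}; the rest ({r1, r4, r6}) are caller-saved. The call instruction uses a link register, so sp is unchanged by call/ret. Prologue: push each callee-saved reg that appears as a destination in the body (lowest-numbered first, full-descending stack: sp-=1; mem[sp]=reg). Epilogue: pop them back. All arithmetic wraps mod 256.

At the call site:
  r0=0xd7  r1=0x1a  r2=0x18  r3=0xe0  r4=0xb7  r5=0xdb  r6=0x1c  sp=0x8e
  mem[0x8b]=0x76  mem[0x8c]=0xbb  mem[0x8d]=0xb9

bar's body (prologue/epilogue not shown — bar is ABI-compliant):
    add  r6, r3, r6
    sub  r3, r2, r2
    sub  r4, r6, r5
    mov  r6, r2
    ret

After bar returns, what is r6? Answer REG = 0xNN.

prologue: push r3 -> mem[0x8d]=0xe0, sp=0x8d
body[0] add  r6, r3, r6 -> r6=0xfc
body[1] sub  r3, r2, r2 -> r3=0x00
body[2] sub  r4, r6, r5 -> r4=0x21
body[3] mov  r6, r2 -> r6=0x18
epilogue: pop r3=0xe0, sp=0x8e
r6 is caller-saved -> body value

REG = 0x18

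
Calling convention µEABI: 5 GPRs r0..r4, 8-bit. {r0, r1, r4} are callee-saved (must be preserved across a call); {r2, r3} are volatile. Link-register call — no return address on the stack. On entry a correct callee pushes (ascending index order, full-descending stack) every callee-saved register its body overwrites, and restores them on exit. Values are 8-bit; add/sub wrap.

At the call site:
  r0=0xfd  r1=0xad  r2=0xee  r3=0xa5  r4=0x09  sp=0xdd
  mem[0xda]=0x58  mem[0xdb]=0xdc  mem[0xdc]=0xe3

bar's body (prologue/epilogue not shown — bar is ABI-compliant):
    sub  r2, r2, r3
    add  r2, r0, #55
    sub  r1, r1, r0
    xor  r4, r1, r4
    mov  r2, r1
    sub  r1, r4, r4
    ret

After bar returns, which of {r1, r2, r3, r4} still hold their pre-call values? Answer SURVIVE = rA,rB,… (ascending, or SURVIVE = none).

SURVIVE = r1,r3,r4

prologue: push r1 -> mem[0xdc]=0xad, sp=0xdc
prologue: push r4 -> mem[0xdb]=0x09, sp=0xdb
body[0] sub  r2, r2, r3 -> r2=0x49
body[1] add  r2, r0, #55 -> r2=0x34
body[2] sub  r1, r1, r0 -> r1=0xb0
body[3] xor  r4, r1, r4 -> r4=0xb9
body[4] mov  r2, r1 -> r2=0xb0
body[5] sub  r1, r4, r4 -> r1=0x00
epilogue: pop r4=0x09, sp=0xdc
epilogue: pop r1=0xad, sp=0xdd
r1: callee-saved, written=True
r2: caller-saved, written=True
r3: caller-saved, written=False
r4: callee-saved, written=True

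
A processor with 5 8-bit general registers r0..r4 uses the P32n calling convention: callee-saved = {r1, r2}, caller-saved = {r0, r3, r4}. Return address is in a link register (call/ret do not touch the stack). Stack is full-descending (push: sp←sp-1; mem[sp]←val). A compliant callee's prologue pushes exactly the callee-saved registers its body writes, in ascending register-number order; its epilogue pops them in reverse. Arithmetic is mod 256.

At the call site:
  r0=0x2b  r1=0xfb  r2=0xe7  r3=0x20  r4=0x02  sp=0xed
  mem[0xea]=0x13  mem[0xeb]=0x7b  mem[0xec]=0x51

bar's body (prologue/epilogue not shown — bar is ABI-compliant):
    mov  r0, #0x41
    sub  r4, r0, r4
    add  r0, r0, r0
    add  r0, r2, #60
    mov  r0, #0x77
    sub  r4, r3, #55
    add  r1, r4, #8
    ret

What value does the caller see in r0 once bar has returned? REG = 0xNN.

REG = 0x77

prologue: push r1 → mem[0xec]=0xfb, sp=0xec
body[0] mov  r0, #0x41 → r0=0x41
body[1] sub  r4, r0, r4 → r4=0x3f
body[2] add  r0, r0, r0 → r0=0x82
body[3] add  r0, r2, #60 → r0=0x23
body[4] mov  r0, #0x77 → r0=0x77
body[5] sub  r4, r3, #55 → r4=0xe9
body[6] add  r1, r4, #8 → r1=0xf1
epilogue: pop r1=0xfb, sp=0xed
r0 is caller-saved → body value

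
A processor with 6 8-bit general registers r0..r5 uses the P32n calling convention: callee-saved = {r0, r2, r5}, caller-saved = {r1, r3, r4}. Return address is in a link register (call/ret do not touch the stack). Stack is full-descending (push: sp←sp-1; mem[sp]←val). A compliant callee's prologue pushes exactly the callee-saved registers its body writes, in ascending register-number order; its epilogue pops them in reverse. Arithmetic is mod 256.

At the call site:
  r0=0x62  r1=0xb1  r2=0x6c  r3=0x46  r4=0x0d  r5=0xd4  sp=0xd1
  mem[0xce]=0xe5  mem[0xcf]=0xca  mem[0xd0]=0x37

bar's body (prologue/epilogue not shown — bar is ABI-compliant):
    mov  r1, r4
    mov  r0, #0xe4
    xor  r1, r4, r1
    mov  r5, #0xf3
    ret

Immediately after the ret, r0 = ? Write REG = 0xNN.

prologue: push r0 -> mem[0xd0]=0x62, sp=0xd0
prologue: push r5 -> mem[0xcf]=0xd4, sp=0xcf
body[0] mov  r1, r4 -> r1=0x0d
body[1] mov  r0, #0xe4 -> r0=0xe4
body[2] xor  r1, r4, r1 -> r1=0x00
body[3] mov  r5, #0xf3 -> r5=0xf3
epilogue: pop r5=0xd4, sp=0xd0
epilogue: pop r0=0x62, sp=0xd1
r0 is callee-saved -> restored

REG = 0x62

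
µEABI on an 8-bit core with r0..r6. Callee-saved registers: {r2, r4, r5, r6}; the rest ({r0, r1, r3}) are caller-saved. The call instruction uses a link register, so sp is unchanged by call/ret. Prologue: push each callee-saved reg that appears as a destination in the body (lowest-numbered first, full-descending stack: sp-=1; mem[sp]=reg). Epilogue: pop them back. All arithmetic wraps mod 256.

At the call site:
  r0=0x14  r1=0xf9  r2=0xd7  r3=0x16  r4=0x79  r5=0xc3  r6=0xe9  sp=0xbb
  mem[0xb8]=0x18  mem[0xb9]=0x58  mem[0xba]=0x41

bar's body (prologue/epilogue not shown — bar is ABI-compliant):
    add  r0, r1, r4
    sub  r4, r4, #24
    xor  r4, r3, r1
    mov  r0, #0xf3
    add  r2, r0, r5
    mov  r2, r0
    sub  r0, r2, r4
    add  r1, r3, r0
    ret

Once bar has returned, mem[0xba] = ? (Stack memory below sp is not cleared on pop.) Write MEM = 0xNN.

MEM = 0xd7

prologue: push r2 → mem[0xba]=0xd7, sp=0xba
prologue: push r4 → mem[0xb9]=0x79, sp=0xb9
body[0] add  r0, r1, r4 → r0=0x72
body[1] sub  r4, r4, #24 → r4=0x61
body[2] xor  r4, r3, r1 → r4=0xef
body[3] mov  r0, #0xf3 → r0=0xf3
body[4] add  r2, r0, r5 → r2=0xb6
body[5] mov  r2, r0 → r2=0xf3
body[6] sub  r0, r2, r4 → r0=0x04
body[7] add  r1, r3, r0 → r1=0x1a
epilogue: pop r4=0x79, sp=0xba
epilogue: pop r2=0xd7, sp=0xbb
prologue pushed ['r2', 'r4'] at ['0xba', '0xb9']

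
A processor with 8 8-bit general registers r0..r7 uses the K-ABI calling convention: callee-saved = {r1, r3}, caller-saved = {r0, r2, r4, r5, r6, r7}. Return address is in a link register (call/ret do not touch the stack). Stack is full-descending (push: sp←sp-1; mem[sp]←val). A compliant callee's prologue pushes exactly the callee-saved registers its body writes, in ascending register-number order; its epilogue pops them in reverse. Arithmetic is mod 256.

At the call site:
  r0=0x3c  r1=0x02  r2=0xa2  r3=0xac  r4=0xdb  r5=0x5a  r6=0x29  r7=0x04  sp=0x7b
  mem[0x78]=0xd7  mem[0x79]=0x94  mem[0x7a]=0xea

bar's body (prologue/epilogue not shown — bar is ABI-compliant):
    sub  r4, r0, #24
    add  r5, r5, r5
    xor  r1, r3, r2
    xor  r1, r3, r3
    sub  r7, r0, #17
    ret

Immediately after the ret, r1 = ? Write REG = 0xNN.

prologue: push r1 → mem[0x7a]=0x02, sp=0x7a
body[0] sub  r4, r0, #24 → r4=0x24
body[1] add  r5, r5, r5 → r5=0xb4
body[2] xor  r1, r3, r2 → r1=0x0e
body[3] xor  r1, r3, r3 → r1=0x00
body[4] sub  r7, r0, #17 → r7=0x2b
epilogue: pop r1=0x02, sp=0x7b
r1 is callee-saved → restored

REG = 0x02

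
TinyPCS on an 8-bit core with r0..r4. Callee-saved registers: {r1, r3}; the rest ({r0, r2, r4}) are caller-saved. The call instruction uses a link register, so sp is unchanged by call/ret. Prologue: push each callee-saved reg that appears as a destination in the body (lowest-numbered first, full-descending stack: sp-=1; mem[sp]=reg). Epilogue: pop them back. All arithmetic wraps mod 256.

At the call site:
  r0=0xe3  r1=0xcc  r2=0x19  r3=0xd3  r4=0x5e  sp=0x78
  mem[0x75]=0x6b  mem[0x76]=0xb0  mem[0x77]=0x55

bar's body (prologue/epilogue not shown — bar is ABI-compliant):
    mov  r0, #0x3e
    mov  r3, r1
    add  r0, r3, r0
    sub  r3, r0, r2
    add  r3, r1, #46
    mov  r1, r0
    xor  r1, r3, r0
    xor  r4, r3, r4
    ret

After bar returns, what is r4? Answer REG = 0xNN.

prologue: push r1 → mem[0x77]=0xcc, sp=0x77
prologue: push r3 → mem[0x76]=0xd3, sp=0x76
body[0] mov  r0, #0x3e → r0=0x3e
body[1] mov  r3, r1 → r3=0xcc
body[2] add  r0, r3, r0 → r0=0x0a
body[3] sub  r3, r0, r2 → r3=0xf1
body[4] add  r3, r1, #46 → r3=0xfa
body[5] mov  r1, r0 → r1=0x0a
body[6] xor  r1, r3, r0 → r1=0xf0
body[7] xor  r4, r3, r4 → r4=0xa4
epilogue: pop r3=0xd3, sp=0x77
epilogue: pop r1=0xcc, sp=0x78
r4 is caller-saved → body value

REG = 0xa4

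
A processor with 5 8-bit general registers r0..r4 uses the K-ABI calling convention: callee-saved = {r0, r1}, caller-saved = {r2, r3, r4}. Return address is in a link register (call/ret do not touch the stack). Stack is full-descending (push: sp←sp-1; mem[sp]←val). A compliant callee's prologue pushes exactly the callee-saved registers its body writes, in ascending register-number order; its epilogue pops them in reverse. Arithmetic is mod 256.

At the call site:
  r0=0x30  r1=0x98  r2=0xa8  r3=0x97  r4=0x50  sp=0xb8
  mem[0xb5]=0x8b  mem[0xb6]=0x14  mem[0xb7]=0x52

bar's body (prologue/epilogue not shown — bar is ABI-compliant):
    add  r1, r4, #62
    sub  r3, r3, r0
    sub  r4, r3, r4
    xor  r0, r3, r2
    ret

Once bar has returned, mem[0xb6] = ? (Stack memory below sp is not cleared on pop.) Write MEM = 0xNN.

MEM = 0x98

prologue: push r0 → mem[0xb7]=0x30, sp=0xb7
prologue: push r1 → mem[0xb6]=0x98, sp=0xb6
body[0] add  r1, r4, #62 → r1=0x8e
body[1] sub  r3, r3, r0 → r3=0x67
body[2] sub  r4, r3, r4 → r4=0x17
body[3] xor  r0, r3, r2 → r0=0xcf
epilogue: pop r1=0x98, sp=0xb7
epilogue: pop r0=0x30, sp=0xb8
prologue pushed ['r0', 'r1'] at ['0xb7', '0xb6']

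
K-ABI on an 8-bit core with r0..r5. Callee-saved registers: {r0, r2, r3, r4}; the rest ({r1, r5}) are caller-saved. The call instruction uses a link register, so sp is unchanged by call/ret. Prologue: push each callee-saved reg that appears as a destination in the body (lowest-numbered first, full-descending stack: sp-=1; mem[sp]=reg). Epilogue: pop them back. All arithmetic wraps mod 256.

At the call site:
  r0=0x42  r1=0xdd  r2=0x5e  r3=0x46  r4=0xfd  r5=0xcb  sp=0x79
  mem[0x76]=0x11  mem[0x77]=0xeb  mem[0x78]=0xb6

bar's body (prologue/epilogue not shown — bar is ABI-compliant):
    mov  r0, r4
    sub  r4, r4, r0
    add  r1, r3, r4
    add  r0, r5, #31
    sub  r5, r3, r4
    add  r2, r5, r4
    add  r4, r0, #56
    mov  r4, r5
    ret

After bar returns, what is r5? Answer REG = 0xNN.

REG = 0x46

prologue: push r0 -> mem[0x78]=0x42, sp=0x78
prologue: push r2 -> mem[0x77]=0x5e, sp=0x77
prologue: push r4 -> mem[0x76]=0xfd, sp=0x76
body[0] mov  r0, r4 -> r0=0xfd
body[1] sub  r4, r4, r0 -> r4=0x00
body[2] add  r1, r3, r4 -> r1=0x46
body[3] add  r0, r5, #31 -> r0=0xea
body[4] sub  r5, r3, r4 -> r5=0x46
body[5] add  r2, r5, r4 -> r2=0x46
body[6] add  r4, r0, #56 -> r4=0x22
body[7] mov  r4, r5 -> r4=0x46
epilogue: pop r4=0xfd, sp=0x77
epilogue: pop r2=0x5e, sp=0x78
epilogue: pop r0=0x42, sp=0x79
r5 is caller-saved -> body value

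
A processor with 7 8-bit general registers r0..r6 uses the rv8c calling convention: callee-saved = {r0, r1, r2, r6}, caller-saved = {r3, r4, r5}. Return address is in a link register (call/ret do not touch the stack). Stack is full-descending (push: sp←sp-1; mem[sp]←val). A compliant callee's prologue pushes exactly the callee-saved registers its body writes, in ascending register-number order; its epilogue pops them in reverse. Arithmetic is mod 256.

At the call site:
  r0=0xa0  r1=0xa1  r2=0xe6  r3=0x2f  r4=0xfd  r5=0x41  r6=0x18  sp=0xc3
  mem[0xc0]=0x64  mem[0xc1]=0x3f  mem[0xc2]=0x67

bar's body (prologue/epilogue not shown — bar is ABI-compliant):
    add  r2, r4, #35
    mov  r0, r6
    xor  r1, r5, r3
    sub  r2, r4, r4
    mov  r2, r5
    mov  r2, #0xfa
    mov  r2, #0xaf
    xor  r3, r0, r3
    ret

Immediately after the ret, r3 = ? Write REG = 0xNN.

REG = 0x37

prologue: push r0 -> mem[0xc2]=0xa0, sp=0xc2
prologue: push r1 -> mem[0xc1]=0xa1, sp=0xc1
prologue: push r2 -> mem[0xc0]=0xe6, sp=0xc0
body[0] add  r2, r4, #35 -> r2=0x20
body[1] mov  r0, r6 -> r0=0x18
body[2] xor  r1, r5, r3 -> r1=0x6e
body[3] sub  r2, r4, r4 -> r2=0x00
body[4] mov  r2, r5 -> r2=0x41
body[5] mov  r2, #0xfa -> r2=0xfa
body[6] mov  r2, #0xaf -> r2=0xaf
body[7] xor  r3, r0, r3 -> r3=0x37
epilogue: pop r2=0xe6, sp=0xc1
epilogue: pop r1=0xa1, sp=0xc2
epilogue: pop r0=0xa0, sp=0xc3
r3 is caller-saved -> body value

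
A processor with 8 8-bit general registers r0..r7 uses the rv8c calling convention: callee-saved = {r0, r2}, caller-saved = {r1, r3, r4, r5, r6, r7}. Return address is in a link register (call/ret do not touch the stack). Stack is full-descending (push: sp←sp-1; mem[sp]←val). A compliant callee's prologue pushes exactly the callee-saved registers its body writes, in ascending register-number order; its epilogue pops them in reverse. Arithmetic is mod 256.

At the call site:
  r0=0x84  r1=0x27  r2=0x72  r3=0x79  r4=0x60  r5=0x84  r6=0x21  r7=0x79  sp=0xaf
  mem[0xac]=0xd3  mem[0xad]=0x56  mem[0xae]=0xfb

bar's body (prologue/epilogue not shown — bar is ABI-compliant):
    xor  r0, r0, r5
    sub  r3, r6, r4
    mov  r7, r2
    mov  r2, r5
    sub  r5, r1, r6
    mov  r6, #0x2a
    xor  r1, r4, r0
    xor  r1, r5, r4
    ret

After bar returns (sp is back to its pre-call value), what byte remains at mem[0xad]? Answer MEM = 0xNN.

prologue: push r0 → mem[0xae]=0x84, sp=0xae
prologue: push r2 → mem[0xad]=0x72, sp=0xad
body[0] xor  r0, r0, r5 → r0=0x00
body[1] sub  r3, r6, r4 → r3=0xc1
body[2] mov  r7, r2 → r7=0x72
body[3] mov  r2, r5 → r2=0x84
body[4] sub  r5, r1, r6 → r5=0x06
body[5] mov  r6, #0x2a → r6=0x2a
body[6] xor  r1, r4, r0 → r1=0x60
body[7] xor  r1, r5, r4 → r1=0x66
epilogue: pop r2=0x72, sp=0xae
epilogue: pop r0=0x84, sp=0xaf
prologue pushed ['r0', 'r2'] at ['0xae', '0xad']

MEM = 0x72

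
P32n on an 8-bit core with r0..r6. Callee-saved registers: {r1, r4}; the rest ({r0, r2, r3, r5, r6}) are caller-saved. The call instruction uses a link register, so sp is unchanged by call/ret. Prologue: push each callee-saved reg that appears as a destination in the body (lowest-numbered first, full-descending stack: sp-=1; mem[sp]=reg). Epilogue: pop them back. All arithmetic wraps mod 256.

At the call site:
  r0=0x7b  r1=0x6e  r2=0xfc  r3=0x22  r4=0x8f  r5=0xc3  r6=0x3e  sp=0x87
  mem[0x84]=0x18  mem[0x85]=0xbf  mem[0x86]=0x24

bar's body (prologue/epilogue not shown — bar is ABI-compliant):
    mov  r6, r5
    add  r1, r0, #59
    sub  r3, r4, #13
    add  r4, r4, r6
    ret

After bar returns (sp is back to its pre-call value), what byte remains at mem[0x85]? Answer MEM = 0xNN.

MEM = 0x8f

prologue: push r1 → mem[0x86]=0x6e, sp=0x86
prologue: push r4 → mem[0x85]=0x8f, sp=0x85
body[0] mov  r6, r5 → r6=0xc3
body[1] add  r1, r0, #59 → r1=0xb6
body[2] sub  r3, r4, #13 → r3=0x82
body[3] add  r4, r4, r6 → r4=0x52
epilogue: pop r4=0x8f, sp=0x86
epilogue: pop r1=0x6e, sp=0x87
prologue pushed ['r1', 'r4'] at ['0x86', '0x85']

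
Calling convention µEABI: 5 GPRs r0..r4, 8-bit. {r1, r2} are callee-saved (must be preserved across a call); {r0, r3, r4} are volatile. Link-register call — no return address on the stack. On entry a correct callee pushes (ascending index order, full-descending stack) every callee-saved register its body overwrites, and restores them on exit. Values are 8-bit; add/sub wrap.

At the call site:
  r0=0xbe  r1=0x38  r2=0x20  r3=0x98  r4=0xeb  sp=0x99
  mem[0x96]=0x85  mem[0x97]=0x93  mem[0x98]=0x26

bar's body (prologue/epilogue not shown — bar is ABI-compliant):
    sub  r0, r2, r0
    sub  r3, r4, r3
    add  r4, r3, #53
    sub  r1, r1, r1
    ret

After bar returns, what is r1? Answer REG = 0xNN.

REG = 0x38

prologue: push r1 → mem[0x98]=0x38, sp=0x98
body[0] sub  r0, r2, r0 → r0=0x62
body[1] sub  r3, r4, r3 → r3=0x53
body[2] add  r4, r3, #53 → r4=0x88
body[3] sub  r1, r1, r1 → r1=0x00
epilogue: pop r1=0x38, sp=0x99
r1 is callee-saved → restored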